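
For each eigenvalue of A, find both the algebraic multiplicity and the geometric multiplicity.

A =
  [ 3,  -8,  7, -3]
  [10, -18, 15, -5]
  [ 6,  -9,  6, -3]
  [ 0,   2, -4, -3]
λ = -3: alg = 4, geom = 2

Step 1 — factor the characteristic polynomial to read off the algebraic multiplicities:
  χ_A(x) = (x + 3)^4

Step 2 — compute geometric multiplicities via the rank-nullity identity g(λ) = n − rank(A − λI):
  rank(A − (-3)·I) = 2, so dim ker(A − (-3)·I) = n − 2 = 2

Summary:
  λ = -3: algebraic multiplicity = 4, geometric multiplicity = 2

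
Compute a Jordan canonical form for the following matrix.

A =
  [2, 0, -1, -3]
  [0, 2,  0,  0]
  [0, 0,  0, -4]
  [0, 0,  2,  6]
J_2(2) ⊕ J_1(2) ⊕ J_1(4)

The characteristic polynomial is
  det(x·I − A) = x^4 - 10*x^3 + 36*x^2 - 56*x + 32 = (x - 4)*(x - 2)^3

Eigenvalues and multiplicities (the geometric multiplicity of λ is n − rank(A − λI), which equals the number of Jordan blocks for λ):
  λ = 2: algebraic multiplicity = 3, geometric multiplicity = 2
  λ = 4: algebraic multiplicity = 1, geometric multiplicity = 1

Determining the block sizes for each eigenvalue:
  λ = 2: 2 blocks summing to 3 forces exactly one block of size 2 and the rest size 1 → block sizes [2, 1]
  λ = 4: one block (gm = 1), so the single block has size am = 1 → block sizes [1]

Assembling the blocks gives a Jordan form
J =
  [2, 1, 0, 0]
  [0, 2, 0, 0]
  [0, 0, 2, 0]
  [0, 0, 0, 4]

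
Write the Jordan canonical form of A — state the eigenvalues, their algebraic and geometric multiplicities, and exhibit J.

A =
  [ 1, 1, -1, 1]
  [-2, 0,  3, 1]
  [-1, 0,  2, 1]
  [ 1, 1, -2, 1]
J_2(1) ⊕ J_2(1)

The characteristic polynomial is
  det(x·I − A) = x^4 - 4*x^3 + 6*x^2 - 4*x + 1 = (x - 1)^4

Eigenvalues and multiplicities (the geometric multiplicity of λ is n − rank(A − λI), which equals the number of Jordan blocks for λ):
  λ = 1: algebraic multiplicity = 4, geometric multiplicity = 2

Determining the block sizes for each eigenvalue:
  λ = 1: with am = 4 and gm = 2, the partition is not yet determined (e.g. several partitions of 4 into 2 parts exist). Let N = A − (1)·I. Computing rank(N^1) = 2, rank(N^2) = 0; the number of blocks of size ≥ j is rank(N^{j−1}) − rank(N^j), giving [2, 2]. So we have 2 block(s) of size 2 → block sizes [2, 2]

Assembling the blocks gives a Jordan form
J =
  [1, 1, 0, 0]
  [0, 1, 0, 0]
  [0, 0, 1, 1]
  [0, 0, 0, 1]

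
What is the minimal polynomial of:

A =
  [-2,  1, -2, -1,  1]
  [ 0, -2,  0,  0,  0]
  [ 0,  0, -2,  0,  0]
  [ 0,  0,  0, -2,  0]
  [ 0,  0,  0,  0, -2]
x^2 + 4*x + 4

The characteristic polynomial is χ_A(x) = (x + 2)^5, so the eigenvalues are known. The minimal polynomial is
  m_A(x) = Π_λ (x − λ)^{k_λ}
where k_λ is the size of the *largest* Jordan block for λ (equivalently, the smallest k with (A − λI)^k v = 0 for every generalised eigenvector v of λ).

  λ = -2: largest Jordan block has size 2, contributing (x + 2)^2

So m_A(x) = (x + 2)^2 = x^2 + 4*x + 4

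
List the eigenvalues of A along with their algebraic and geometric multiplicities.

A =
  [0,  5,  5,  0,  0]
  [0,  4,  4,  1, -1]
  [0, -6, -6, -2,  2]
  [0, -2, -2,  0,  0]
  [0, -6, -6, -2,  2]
λ = 0: alg = 5, geom = 3

Step 1 — factor the characteristic polynomial to read off the algebraic multiplicities:
  χ_A(x) = x^5

Step 2 — compute geometric multiplicities via the rank-nullity identity g(λ) = n − rank(A − λI):
  rank(A − (0)·I) = 2, so dim ker(A − (0)·I) = n − 2 = 3

Summary:
  λ = 0: algebraic multiplicity = 5, geometric multiplicity = 3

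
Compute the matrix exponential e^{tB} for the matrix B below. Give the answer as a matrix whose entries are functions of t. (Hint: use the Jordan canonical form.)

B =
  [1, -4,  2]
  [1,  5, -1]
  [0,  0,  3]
e^{tB} =
  [-2*t*exp(3*t) + exp(3*t), -4*t*exp(3*t), 2*t*exp(3*t)]
  [t*exp(3*t), 2*t*exp(3*t) + exp(3*t), -t*exp(3*t)]
  [0, 0, exp(3*t)]

Strategy: write B = P · J · P⁻¹ where J is a Jordan canonical form, so e^{tB} = P · e^{tJ} · P⁻¹, and e^{tJ} can be computed block-by-block.

B has Jordan form
J =
  [3, 1, 0]
  [0, 3, 0]
  [0, 0, 3]
(up to reordering of blocks).

Per-block formulas:
  For a 2×2 Jordan block J_2(3): exp(t · J_2(3)) = e^(3t)·(I + t·N), where N is the 2×2 nilpotent shift.
  For a 1×1 block at λ = 3: exp(t · [3]) = [e^(3t)].

After assembling e^{tJ} and conjugating by P, we get:

e^{tB} =
  [-2*t*exp(3*t) + exp(3*t), -4*t*exp(3*t), 2*t*exp(3*t)]
  [t*exp(3*t), 2*t*exp(3*t) + exp(3*t), -t*exp(3*t)]
  [0, 0, exp(3*t)]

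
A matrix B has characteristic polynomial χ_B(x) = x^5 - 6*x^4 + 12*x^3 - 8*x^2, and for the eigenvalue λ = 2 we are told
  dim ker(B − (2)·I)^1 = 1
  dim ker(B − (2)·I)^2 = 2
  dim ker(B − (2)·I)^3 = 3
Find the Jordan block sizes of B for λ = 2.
Block sizes for λ = 2: [3]

From the dimensions of kernels of powers, the number of Jordan blocks of size at least j is d_j − d_{j−1} where d_j = dim ker(N^j) (with d_0 = 0). Computing the differences gives [1, 1, 1].
The number of blocks of size exactly k is (#blocks of size ≥ k) − (#blocks of size ≥ k + 1), so the partition is: 1 block(s) of size 3.
In nonincreasing order the block sizes are [3].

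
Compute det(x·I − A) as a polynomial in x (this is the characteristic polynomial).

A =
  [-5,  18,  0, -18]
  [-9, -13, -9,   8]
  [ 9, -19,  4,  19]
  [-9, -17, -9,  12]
x^4 + 2*x^3 - 39*x^2 - 40*x + 400

Expanding det(x·I − A) (e.g. by cofactor expansion or by noting that A is similar to its Jordan form J, which has the same characteristic polynomial as A) gives
  χ_A(x) = x^4 + 2*x^3 - 39*x^2 - 40*x + 400
which factors as (x - 4)^2*(x + 5)^2. The eigenvalues (with algebraic multiplicities) are λ = -5 with multiplicity 2, λ = 4 with multiplicity 2.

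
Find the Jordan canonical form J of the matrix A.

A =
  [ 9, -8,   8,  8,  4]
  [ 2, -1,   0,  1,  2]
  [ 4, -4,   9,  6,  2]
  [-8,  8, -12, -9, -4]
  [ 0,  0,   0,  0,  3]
J_1(1) ⊕ J_1(1) ⊕ J_2(3) ⊕ J_1(3)

The characteristic polynomial is
  det(x·I − A) = x^5 - 11*x^4 + 46*x^3 - 90*x^2 + 81*x - 27 = (x - 3)^3*(x - 1)^2

Eigenvalues and multiplicities (the geometric multiplicity of λ is n − rank(A − λI), which equals the number of Jordan blocks for λ):
  λ = 1: algebraic multiplicity = 2, geometric multiplicity = 2
  λ = 3: algebraic multiplicity = 3, geometric multiplicity = 2

Determining the block sizes for each eigenvalue:
  λ = 1: gm = am = 2, so every block has size 1 → block sizes [1, 1]
  λ = 3: 2 blocks summing to 3 forces exactly one block of size 2 and the rest size 1 → block sizes [2, 1]

Assembling the blocks gives a Jordan form
J =
  [1, 0, 0, 0, 0]
  [0, 1, 0, 0, 0]
  [0, 0, 3, 1, 0]
  [0, 0, 0, 3, 0]
  [0, 0, 0, 0, 3]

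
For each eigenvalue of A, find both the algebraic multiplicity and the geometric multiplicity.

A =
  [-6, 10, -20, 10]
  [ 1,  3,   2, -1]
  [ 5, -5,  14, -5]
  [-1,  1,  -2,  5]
λ = 4: alg = 4, geom = 3

Step 1 — factor the characteristic polynomial to read off the algebraic multiplicities:
  χ_A(x) = (x - 4)^4

Step 2 — compute geometric multiplicities via the rank-nullity identity g(λ) = n − rank(A − λI):
  rank(A − (4)·I) = 1, so dim ker(A − (4)·I) = n − 1 = 3

Summary:
  λ = 4: algebraic multiplicity = 4, geometric multiplicity = 3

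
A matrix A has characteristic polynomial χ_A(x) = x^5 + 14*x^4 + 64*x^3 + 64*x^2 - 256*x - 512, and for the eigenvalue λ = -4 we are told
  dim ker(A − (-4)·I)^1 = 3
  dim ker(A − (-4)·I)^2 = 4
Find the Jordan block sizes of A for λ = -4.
Block sizes for λ = -4: [2, 1, 1]

From the dimensions of kernels of powers, the number of Jordan blocks of size at least j is d_j − d_{j−1} where d_j = dim ker(N^j) (with d_0 = 0). Computing the differences gives [3, 1].
The number of blocks of size exactly k is (#blocks of size ≥ k) − (#blocks of size ≥ k + 1), so the partition is: 2 block(s) of size 1, 1 block(s) of size 2.
In nonincreasing order the block sizes are [2, 1, 1].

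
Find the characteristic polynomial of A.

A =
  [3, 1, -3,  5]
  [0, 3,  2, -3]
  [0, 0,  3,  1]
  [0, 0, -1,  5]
x^4 - 14*x^3 + 73*x^2 - 168*x + 144

Expanding det(x·I − A) (e.g. by cofactor expansion or by noting that A is similar to its Jordan form J, which has the same characteristic polynomial as A) gives
  χ_A(x) = x^4 - 14*x^3 + 73*x^2 - 168*x + 144
which factors as (x - 4)^2*(x - 3)^2. The eigenvalues (with algebraic multiplicities) are λ = 3 with multiplicity 2, λ = 4 with multiplicity 2.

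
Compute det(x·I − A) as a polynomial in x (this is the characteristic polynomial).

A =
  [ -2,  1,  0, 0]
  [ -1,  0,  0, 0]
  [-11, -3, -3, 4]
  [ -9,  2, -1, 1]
x^4 + 4*x^3 + 6*x^2 + 4*x + 1

Expanding det(x·I − A) (e.g. by cofactor expansion or by noting that A is similar to its Jordan form J, which has the same characteristic polynomial as A) gives
  χ_A(x) = x^4 + 4*x^3 + 6*x^2 + 4*x + 1
which factors as (x + 1)^4. The eigenvalues (with algebraic multiplicities) are λ = -1 with multiplicity 4.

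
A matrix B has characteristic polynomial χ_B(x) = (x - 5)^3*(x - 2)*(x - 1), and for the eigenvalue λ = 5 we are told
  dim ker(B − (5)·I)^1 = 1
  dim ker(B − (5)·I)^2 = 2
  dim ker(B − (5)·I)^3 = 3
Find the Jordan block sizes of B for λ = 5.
Block sizes for λ = 5: [3]

From the dimensions of kernels of powers, the number of Jordan blocks of size at least j is d_j − d_{j−1} where d_j = dim ker(N^j) (with d_0 = 0). Computing the differences gives [1, 1, 1].
The number of blocks of size exactly k is (#blocks of size ≥ k) − (#blocks of size ≥ k + 1), so the partition is: 1 block(s) of size 3.
In nonincreasing order the block sizes are [3].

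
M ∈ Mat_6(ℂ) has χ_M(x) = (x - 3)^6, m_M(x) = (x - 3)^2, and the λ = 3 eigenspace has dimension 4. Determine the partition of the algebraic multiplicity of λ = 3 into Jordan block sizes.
Block sizes for λ = 3: [2, 2, 1, 1]

Step 1 — from the characteristic polynomial, algebraic multiplicity of λ = 3 is 6. From dim ker(M − (3)·I) = 4, there are exactly 4 Jordan blocks for λ = 3.
Step 2 — from the minimal polynomial, the factor (x − 3)^2 tells us the largest block for λ = 3 has size 2.
Step 3 — with total size 6, 4 blocks, and largest block 2, the block sizes (in nonincreasing order) are [2, 2, 1, 1].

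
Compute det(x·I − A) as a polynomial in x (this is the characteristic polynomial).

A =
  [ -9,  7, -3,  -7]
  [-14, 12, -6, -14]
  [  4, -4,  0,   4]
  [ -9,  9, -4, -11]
x^4 + 8*x^3 + 24*x^2 + 32*x + 16

Expanding det(x·I − A) (e.g. by cofactor expansion or by noting that A is similar to its Jordan form J, which has the same characteristic polynomial as A) gives
  χ_A(x) = x^4 + 8*x^3 + 24*x^2 + 32*x + 16
which factors as (x + 2)^4. The eigenvalues (with algebraic multiplicities) are λ = -2 with multiplicity 4.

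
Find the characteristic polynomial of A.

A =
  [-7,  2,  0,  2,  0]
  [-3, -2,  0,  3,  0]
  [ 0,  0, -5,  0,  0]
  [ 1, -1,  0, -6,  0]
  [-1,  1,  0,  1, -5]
x^5 + 25*x^4 + 250*x^3 + 1250*x^2 + 3125*x + 3125

Expanding det(x·I − A) (e.g. by cofactor expansion or by noting that A is similar to its Jordan form J, which has the same characteristic polynomial as A) gives
  χ_A(x) = x^5 + 25*x^4 + 250*x^3 + 1250*x^2 + 3125*x + 3125
which factors as (x + 5)^5. The eigenvalues (with algebraic multiplicities) are λ = -5 with multiplicity 5.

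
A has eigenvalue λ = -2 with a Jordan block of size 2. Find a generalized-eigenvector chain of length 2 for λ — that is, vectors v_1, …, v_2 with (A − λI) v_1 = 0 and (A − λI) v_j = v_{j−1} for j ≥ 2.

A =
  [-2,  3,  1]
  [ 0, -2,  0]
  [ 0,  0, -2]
A Jordan chain for λ = -2 of length 2:
v_1 = (3, 0, 0)ᵀ
v_2 = (0, 1, 0)ᵀ

Let N = A − (-2)·I. We want v_2 with N^2 v_2 = 0 but N^1 v_2 ≠ 0; then v_{j-1} := N · v_j for j = 2, …, 2.

Pick v_2 = (0, 1, 0)ᵀ.
Then v_1 = N · v_2 = (3, 0, 0)ᵀ.

Sanity check: (A − (-2)·I) v_1 = (0, 0, 0)ᵀ = 0. ✓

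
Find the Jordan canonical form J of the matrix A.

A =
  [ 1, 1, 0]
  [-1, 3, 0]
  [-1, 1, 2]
J_2(2) ⊕ J_1(2)

The characteristic polynomial is
  det(x·I − A) = x^3 - 6*x^2 + 12*x - 8 = (x - 2)^3

Eigenvalues and multiplicities (the geometric multiplicity of λ is n − rank(A − λI), which equals the number of Jordan blocks for λ):
  λ = 2: algebraic multiplicity = 3, geometric multiplicity = 2

Determining the block sizes for each eigenvalue:
  λ = 2: 2 blocks summing to 3 forces exactly one block of size 2 and the rest size 1 → block sizes [2, 1]

Assembling the blocks gives a Jordan form
J =
  [2, 1, 0]
  [0, 2, 0]
  [0, 0, 2]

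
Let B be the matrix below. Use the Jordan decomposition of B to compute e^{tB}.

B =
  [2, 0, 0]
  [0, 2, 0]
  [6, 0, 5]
e^{tB} =
  [exp(2*t), 0, 0]
  [0, exp(2*t), 0]
  [2*exp(5*t) - 2*exp(2*t), 0, exp(5*t)]

Strategy: write B = P · J · P⁻¹ where J is a Jordan canonical form, so e^{tB} = P · e^{tJ} · P⁻¹, and e^{tJ} can be computed block-by-block.

B has Jordan form
J =
  [2, 0, 0]
  [0, 2, 0]
  [0, 0, 5]
(up to reordering of blocks).

Per-block formulas:
  For a 1×1 block at λ = 2: exp(t · [2]) = [e^(2t)].
  For a 1×1 block at λ = 5: exp(t · [5]) = [e^(5t)].

After assembling e^{tJ} and conjugating by P, we get:

e^{tB} =
  [exp(2*t), 0, 0]
  [0, exp(2*t), 0]
  [2*exp(5*t) - 2*exp(2*t), 0, exp(5*t)]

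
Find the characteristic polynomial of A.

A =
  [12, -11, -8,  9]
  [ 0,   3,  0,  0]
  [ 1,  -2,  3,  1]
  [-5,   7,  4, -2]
x^4 - 16*x^3 + 94*x^2 - 240*x + 225

Expanding det(x·I − A) (e.g. by cofactor expansion or by noting that A is similar to its Jordan form J, which has the same characteristic polynomial as A) gives
  χ_A(x) = x^4 - 16*x^3 + 94*x^2 - 240*x + 225
which factors as (x - 5)^2*(x - 3)^2. The eigenvalues (with algebraic multiplicities) are λ = 3 with multiplicity 2, λ = 5 with multiplicity 2.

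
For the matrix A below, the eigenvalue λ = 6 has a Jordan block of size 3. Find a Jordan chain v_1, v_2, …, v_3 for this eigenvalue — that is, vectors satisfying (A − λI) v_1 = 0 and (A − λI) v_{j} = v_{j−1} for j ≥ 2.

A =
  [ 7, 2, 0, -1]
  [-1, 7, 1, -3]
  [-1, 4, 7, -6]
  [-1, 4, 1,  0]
A Jordan chain for λ = 6 of length 3:
v_1 = (1, -1, -1, -1)ᵀ
v_2 = (0, 1, 1, 1)ᵀ
v_3 = (0, 0, 1, 0)ᵀ

Let N = A − (6)·I. We want v_3 with N^3 v_3 = 0 but N^2 v_3 ≠ 0; then v_{j-1} := N · v_j for j = 3, …, 2.

Pick v_3 = (0, 0, 1, 0)ᵀ.
Then v_2 = N · v_3 = (0, 1, 1, 1)ᵀ.
Then v_1 = N · v_2 = (1, -1, -1, -1)ᵀ.

Sanity check: (A − (6)·I) v_1 = (0, 0, 0, 0)ᵀ = 0. ✓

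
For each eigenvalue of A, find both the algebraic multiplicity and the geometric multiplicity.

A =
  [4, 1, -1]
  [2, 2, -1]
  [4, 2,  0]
λ = 2: alg = 3, geom = 1

Step 1 — factor the characteristic polynomial to read off the algebraic multiplicities:
  χ_A(x) = (x - 2)^3

Step 2 — compute geometric multiplicities via the rank-nullity identity g(λ) = n − rank(A − λI):
  rank(A − (2)·I) = 2, so dim ker(A − (2)·I) = n − 2 = 1

Summary:
  λ = 2: algebraic multiplicity = 3, geometric multiplicity = 1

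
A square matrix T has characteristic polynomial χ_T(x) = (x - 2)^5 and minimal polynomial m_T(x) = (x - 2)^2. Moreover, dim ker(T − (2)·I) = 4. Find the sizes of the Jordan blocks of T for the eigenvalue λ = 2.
Block sizes for λ = 2: [2, 1, 1, 1]

Step 1 — from the characteristic polynomial, algebraic multiplicity of λ = 2 is 5. From dim ker(T − (2)·I) = 4, there are exactly 4 Jordan blocks for λ = 2.
Step 2 — from the minimal polynomial, the factor (x − 2)^2 tells us the largest block for λ = 2 has size 2.
Step 3 — with total size 5, 4 blocks, and largest block 2, the block sizes (in nonincreasing order) are [2, 1, 1, 1].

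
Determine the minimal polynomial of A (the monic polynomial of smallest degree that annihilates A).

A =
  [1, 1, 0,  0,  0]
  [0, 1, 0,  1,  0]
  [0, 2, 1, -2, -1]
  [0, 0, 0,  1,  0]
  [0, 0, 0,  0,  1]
x^3 - 3*x^2 + 3*x - 1

The characteristic polynomial is χ_A(x) = (x - 1)^5, so the eigenvalues are known. The minimal polynomial is
  m_A(x) = Π_λ (x − λ)^{k_λ}
where k_λ is the size of the *largest* Jordan block for λ (equivalently, the smallest k with (A − λI)^k v = 0 for every generalised eigenvector v of λ).

  λ = 1: largest Jordan block has size 3, contributing (x − 1)^3

So m_A(x) = (x - 1)^3 = x^3 - 3*x^2 + 3*x - 1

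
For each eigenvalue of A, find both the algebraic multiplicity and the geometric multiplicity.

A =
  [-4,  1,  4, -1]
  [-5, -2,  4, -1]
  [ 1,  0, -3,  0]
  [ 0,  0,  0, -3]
λ = -3: alg = 4, geom = 2

Step 1 — factor the characteristic polynomial to read off the algebraic multiplicities:
  χ_A(x) = (x + 3)^4

Step 2 — compute geometric multiplicities via the rank-nullity identity g(λ) = n − rank(A − λI):
  rank(A − (-3)·I) = 2, so dim ker(A − (-3)·I) = n − 2 = 2

Summary:
  λ = -3: algebraic multiplicity = 4, geometric multiplicity = 2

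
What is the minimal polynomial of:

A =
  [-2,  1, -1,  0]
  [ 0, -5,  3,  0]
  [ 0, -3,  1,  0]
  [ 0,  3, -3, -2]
x^2 + 4*x + 4

The characteristic polynomial is χ_A(x) = (x + 2)^4, so the eigenvalues are known. The minimal polynomial is
  m_A(x) = Π_λ (x − λ)^{k_λ}
where k_λ is the size of the *largest* Jordan block for λ (equivalently, the smallest k with (A − λI)^k v = 0 for every generalised eigenvector v of λ).

  λ = -2: largest Jordan block has size 2, contributing (x + 2)^2

So m_A(x) = (x + 2)^2 = x^2 + 4*x + 4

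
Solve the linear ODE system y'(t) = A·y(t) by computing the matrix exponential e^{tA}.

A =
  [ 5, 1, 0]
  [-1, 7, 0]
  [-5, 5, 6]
e^{tA} =
  [-t*exp(6*t) + exp(6*t), t*exp(6*t), 0]
  [-t*exp(6*t), t*exp(6*t) + exp(6*t), 0]
  [-5*t*exp(6*t), 5*t*exp(6*t), exp(6*t)]

Strategy: write A = P · J · P⁻¹ where J is a Jordan canonical form, so e^{tA} = P · e^{tJ} · P⁻¹, and e^{tJ} can be computed block-by-block.

A has Jordan form
J =
  [6, 1, 0]
  [0, 6, 0]
  [0, 0, 6]
(up to reordering of blocks).

Per-block formulas:
  For a 1×1 block at λ = 6: exp(t · [6]) = [e^(6t)].
  For a 2×2 Jordan block J_2(6): exp(t · J_2(6)) = e^(6t)·(I + t·N), where N is the 2×2 nilpotent shift.

After assembling e^{tJ} and conjugating by P, we get:

e^{tA} =
  [-t*exp(6*t) + exp(6*t), t*exp(6*t), 0]
  [-t*exp(6*t), t*exp(6*t) + exp(6*t), 0]
  [-5*t*exp(6*t), 5*t*exp(6*t), exp(6*t)]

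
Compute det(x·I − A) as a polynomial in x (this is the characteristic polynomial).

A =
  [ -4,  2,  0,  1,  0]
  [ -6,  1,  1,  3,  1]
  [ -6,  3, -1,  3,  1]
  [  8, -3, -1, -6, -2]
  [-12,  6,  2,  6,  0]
x^5 + 10*x^4 + 40*x^3 + 80*x^2 + 80*x + 32

Expanding det(x·I − A) (e.g. by cofactor expansion or by noting that A is similar to its Jordan form J, which has the same characteristic polynomial as A) gives
  χ_A(x) = x^5 + 10*x^4 + 40*x^3 + 80*x^2 + 80*x + 32
which factors as (x + 2)^5. The eigenvalues (with algebraic multiplicities) are λ = -2 with multiplicity 5.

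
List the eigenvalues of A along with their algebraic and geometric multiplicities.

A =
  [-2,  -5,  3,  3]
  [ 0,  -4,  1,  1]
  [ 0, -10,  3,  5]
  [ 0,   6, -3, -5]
λ = -2: alg = 4, geom = 2

Step 1 — factor the characteristic polynomial to read off the algebraic multiplicities:
  χ_A(x) = (x + 2)^4

Step 2 — compute geometric multiplicities via the rank-nullity identity g(λ) = n − rank(A − λI):
  rank(A − (-2)·I) = 2, so dim ker(A − (-2)·I) = n − 2 = 2

Summary:
  λ = -2: algebraic multiplicity = 4, geometric multiplicity = 2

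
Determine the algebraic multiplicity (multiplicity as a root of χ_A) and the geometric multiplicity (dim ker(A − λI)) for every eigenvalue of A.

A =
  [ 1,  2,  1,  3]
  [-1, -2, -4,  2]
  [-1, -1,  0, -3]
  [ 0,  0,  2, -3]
λ = -1: alg = 4, geom = 2

Step 1 — factor the characteristic polynomial to read off the algebraic multiplicities:
  χ_A(x) = (x + 1)^4

Step 2 — compute geometric multiplicities via the rank-nullity identity g(λ) = n − rank(A − λI):
  rank(A − (-1)·I) = 2, so dim ker(A − (-1)·I) = n − 2 = 2

Summary:
  λ = -1: algebraic multiplicity = 4, geometric multiplicity = 2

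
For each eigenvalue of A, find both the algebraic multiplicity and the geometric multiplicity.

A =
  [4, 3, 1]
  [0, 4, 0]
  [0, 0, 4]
λ = 4: alg = 3, geom = 2

Step 1 — factor the characteristic polynomial to read off the algebraic multiplicities:
  χ_A(x) = (x - 4)^3

Step 2 — compute geometric multiplicities via the rank-nullity identity g(λ) = n − rank(A − λI):
  rank(A − (4)·I) = 1, so dim ker(A − (4)·I) = n − 1 = 2

Summary:
  λ = 4: algebraic multiplicity = 3, geometric multiplicity = 2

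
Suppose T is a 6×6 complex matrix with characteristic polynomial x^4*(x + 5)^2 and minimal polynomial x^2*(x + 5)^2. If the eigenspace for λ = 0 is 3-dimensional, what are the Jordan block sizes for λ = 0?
Block sizes for λ = 0: [2, 1, 1]

Step 1 — from the characteristic polynomial, algebraic multiplicity of λ = 0 is 4. From dim ker(T − (0)·I) = 3, there are exactly 3 Jordan blocks for λ = 0.
Step 2 — from the minimal polynomial, the factor (x − 0)^2 tells us the largest block for λ = 0 has size 2.
Step 3 — with total size 4, 3 blocks, and largest block 2, the block sizes (in nonincreasing order) are [2, 1, 1].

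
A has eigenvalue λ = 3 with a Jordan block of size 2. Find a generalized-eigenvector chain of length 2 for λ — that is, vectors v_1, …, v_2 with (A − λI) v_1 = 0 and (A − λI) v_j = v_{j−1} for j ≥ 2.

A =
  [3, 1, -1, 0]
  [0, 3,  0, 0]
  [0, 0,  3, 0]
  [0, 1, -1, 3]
A Jordan chain for λ = 3 of length 2:
v_1 = (1, 0, 0, 1)ᵀ
v_2 = (0, 1, 0, 0)ᵀ

Let N = A − (3)·I. We want v_2 with N^2 v_2 = 0 but N^1 v_2 ≠ 0; then v_{j-1} := N · v_j for j = 2, …, 2.

Pick v_2 = (0, 1, 0, 0)ᵀ.
Then v_1 = N · v_2 = (1, 0, 0, 1)ᵀ.

Sanity check: (A − (3)·I) v_1 = (0, 0, 0, 0)ᵀ = 0. ✓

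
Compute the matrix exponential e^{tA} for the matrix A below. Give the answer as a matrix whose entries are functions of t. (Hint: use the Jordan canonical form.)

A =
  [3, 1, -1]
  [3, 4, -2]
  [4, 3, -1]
e^{tA} =
  [t*exp(2*t) + exp(2*t), t*exp(2*t), -t*exp(2*t)]
  [t^2*exp(2*t)/2 + 3*t*exp(2*t), t^2*exp(2*t)/2 + 2*t*exp(2*t) + exp(2*t), -t^2*exp(2*t)/2 - 2*t*exp(2*t)]
  [t^2*exp(2*t)/2 + 4*t*exp(2*t), t^2*exp(2*t)/2 + 3*t*exp(2*t), -t^2*exp(2*t)/2 - 3*t*exp(2*t) + exp(2*t)]

Strategy: write A = P · J · P⁻¹ where J is a Jordan canonical form, so e^{tA} = P · e^{tJ} · P⁻¹, and e^{tJ} can be computed block-by-block.

A has Jordan form
J =
  [2, 1, 0]
  [0, 2, 1]
  [0, 0, 2]
(up to reordering of blocks).

Per-block formulas:
  For a 3×3 Jordan block J_3(2): exp(t · J_3(2)) = e^(2t)·(I + t·N + (t^2/2)·N^2), where N is the 3×3 nilpotent shift.

After assembling e^{tJ} and conjugating by P, we get:

e^{tA} =
  [t*exp(2*t) + exp(2*t), t*exp(2*t), -t*exp(2*t)]
  [t^2*exp(2*t)/2 + 3*t*exp(2*t), t^2*exp(2*t)/2 + 2*t*exp(2*t) + exp(2*t), -t^2*exp(2*t)/2 - 2*t*exp(2*t)]
  [t^2*exp(2*t)/2 + 4*t*exp(2*t), t^2*exp(2*t)/2 + 3*t*exp(2*t), -t^2*exp(2*t)/2 - 3*t*exp(2*t) + exp(2*t)]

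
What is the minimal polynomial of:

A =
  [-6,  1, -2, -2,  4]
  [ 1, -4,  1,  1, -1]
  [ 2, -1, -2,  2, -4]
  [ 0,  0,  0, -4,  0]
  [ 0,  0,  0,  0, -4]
x^3 + 12*x^2 + 48*x + 64

The characteristic polynomial is χ_A(x) = (x + 4)^5, so the eigenvalues are known. The minimal polynomial is
  m_A(x) = Π_λ (x − λ)^{k_λ}
where k_λ is the size of the *largest* Jordan block for λ (equivalently, the smallest k with (A − λI)^k v = 0 for every generalised eigenvector v of λ).

  λ = -4: largest Jordan block has size 3, contributing (x + 4)^3

So m_A(x) = (x + 4)^3 = x^3 + 12*x^2 + 48*x + 64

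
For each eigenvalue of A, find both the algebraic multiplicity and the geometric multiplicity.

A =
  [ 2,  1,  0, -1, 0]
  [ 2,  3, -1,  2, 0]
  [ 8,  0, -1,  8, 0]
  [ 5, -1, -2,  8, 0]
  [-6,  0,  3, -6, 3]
λ = 3: alg = 5, geom = 3

Step 1 — factor the characteristic polynomial to read off the algebraic multiplicities:
  χ_A(x) = (x - 3)^5

Step 2 — compute geometric multiplicities via the rank-nullity identity g(λ) = n − rank(A − λI):
  rank(A − (3)·I) = 2, so dim ker(A − (3)·I) = n − 2 = 3

Summary:
  λ = 3: algebraic multiplicity = 5, geometric multiplicity = 3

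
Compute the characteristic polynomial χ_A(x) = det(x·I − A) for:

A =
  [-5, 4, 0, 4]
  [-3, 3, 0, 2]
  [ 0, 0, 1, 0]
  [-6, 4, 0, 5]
x^4 - 4*x^3 + 6*x^2 - 4*x + 1

Expanding det(x·I − A) (e.g. by cofactor expansion or by noting that A is similar to its Jordan form J, which has the same characteristic polynomial as A) gives
  χ_A(x) = x^4 - 4*x^3 + 6*x^2 - 4*x + 1
which factors as (x - 1)^4. The eigenvalues (with algebraic multiplicities) are λ = 1 with multiplicity 4.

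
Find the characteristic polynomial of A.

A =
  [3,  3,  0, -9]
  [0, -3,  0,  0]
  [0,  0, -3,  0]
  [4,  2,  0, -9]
x^4 + 12*x^3 + 54*x^2 + 108*x + 81

Expanding det(x·I − A) (e.g. by cofactor expansion or by noting that A is similar to its Jordan form J, which has the same characteristic polynomial as A) gives
  χ_A(x) = x^4 + 12*x^3 + 54*x^2 + 108*x + 81
which factors as (x + 3)^4. The eigenvalues (with algebraic multiplicities) are λ = -3 with multiplicity 4.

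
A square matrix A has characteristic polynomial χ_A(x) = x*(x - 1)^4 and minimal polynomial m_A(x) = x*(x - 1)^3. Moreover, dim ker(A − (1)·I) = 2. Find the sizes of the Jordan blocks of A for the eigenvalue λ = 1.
Block sizes for λ = 1: [3, 1]

Step 1 — from the characteristic polynomial, algebraic multiplicity of λ = 1 is 4. From dim ker(A − (1)·I) = 2, there are exactly 2 Jordan blocks for λ = 1.
Step 2 — from the minimal polynomial, the factor (x − 1)^3 tells us the largest block for λ = 1 has size 3.
Step 3 — with total size 4, 2 blocks, and largest block 3, the block sizes (in nonincreasing order) are [3, 1].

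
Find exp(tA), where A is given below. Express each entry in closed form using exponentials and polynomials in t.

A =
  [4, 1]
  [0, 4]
e^{tA} =
  [exp(4*t), t*exp(4*t)]
  [0, exp(4*t)]

Strategy: write A = P · J · P⁻¹ where J is a Jordan canonical form, so e^{tA} = P · e^{tJ} · P⁻¹, and e^{tJ} can be computed block-by-block.

A has Jordan form
J =
  [4, 1]
  [0, 4]
(up to reordering of blocks).

Per-block formulas:
  For a 2×2 Jordan block J_2(4): exp(t · J_2(4)) = e^(4t)·(I + t·N), where N is the 2×2 nilpotent shift.

After assembling e^{tJ} and conjugating by P, we get:

e^{tA} =
  [exp(4*t), t*exp(4*t)]
  [0, exp(4*t)]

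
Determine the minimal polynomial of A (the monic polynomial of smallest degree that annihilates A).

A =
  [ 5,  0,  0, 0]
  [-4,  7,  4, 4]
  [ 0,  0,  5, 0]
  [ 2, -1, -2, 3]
x^2 - 10*x + 25

The characteristic polynomial is χ_A(x) = (x - 5)^4, so the eigenvalues are known. The minimal polynomial is
  m_A(x) = Π_λ (x − λ)^{k_λ}
where k_λ is the size of the *largest* Jordan block for λ (equivalently, the smallest k with (A − λI)^k v = 0 for every generalised eigenvector v of λ).

  λ = 5: largest Jordan block has size 2, contributing (x − 5)^2

So m_A(x) = (x - 5)^2 = x^2 - 10*x + 25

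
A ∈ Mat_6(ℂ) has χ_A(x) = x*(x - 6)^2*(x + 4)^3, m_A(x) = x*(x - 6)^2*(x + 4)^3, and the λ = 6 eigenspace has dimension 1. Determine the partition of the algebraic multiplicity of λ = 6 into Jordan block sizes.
Block sizes for λ = 6: [2]

Step 1 — from the characteristic polynomial, algebraic multiplicity of λ = 6 is 2. From dim ker(A − (6)·I) = 1, there are exactly 1 Jordan blocks for λ = 6.
Step 2 — from the minimal polynomial, the factor (x − 6)^2 tells us the largest block for λ = 6 has size 2.
Step 3 — with total size 2, 1 blocks, and largest block 2, the block sizes (in nonincreasing order) are [2].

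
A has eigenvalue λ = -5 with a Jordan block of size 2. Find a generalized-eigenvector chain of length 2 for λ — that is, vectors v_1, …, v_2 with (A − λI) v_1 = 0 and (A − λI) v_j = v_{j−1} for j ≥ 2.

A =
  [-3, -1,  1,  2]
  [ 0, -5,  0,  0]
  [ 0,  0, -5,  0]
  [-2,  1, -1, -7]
A Jordan chain for λ = -5 of length 2:
v_1 = (2, 0, 0, -2)ᵀ
v_2 = (1, 0, 0, 0)ᵀ

Let N = A − (-5)·I. We want v_2 with N^2 v_2 = 0 but N^1 v_2 ≠ 0; then v_{j-1} := N · v_j for j = 2, …, 2.

Pick v_2 = (1, 0, 0, 0)ᵀ.
Then v_1 = N · v_2 = (2, 0, 0, -2)ᵀ.

Sanity check: (A − (-5)·I) v_1 = (0, 0, 0, 0)ᵀ = 0. ✓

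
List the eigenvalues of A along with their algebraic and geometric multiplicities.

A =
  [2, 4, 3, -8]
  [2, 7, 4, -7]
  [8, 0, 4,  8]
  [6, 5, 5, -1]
λ = 2: alg = 3, geom = 1; λ = 6: alg = 1, geom = 1

Step 1 — factor the characteristic polynomial to read off the algebraic multiplicities:
  χ_A(x) = (x - 6)*(x - 2)^3

Step 2 — compute geometric multiplicities via the rank-nullity identity g(λ) = n − rank(A − λI):
  rank(A − (2)·I) = 3, so dim ker(A − (2)·I) = n − 3 = 1
  rank(A − (6)·I) = 3, so dim ker(A − (6)·I) = n − 3 = 1

Summary:
  λ = 2: algebraic multiplicity = 3, geometric multiplicity = 1
  λ = 6: algebraic multiplicity = 1, geometric multiplicity = 1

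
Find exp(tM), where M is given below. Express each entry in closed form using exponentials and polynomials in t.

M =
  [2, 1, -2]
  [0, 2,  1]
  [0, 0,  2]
e^{tM} =
  [exp(2*t), t*exp(2*t), t^2*exp(2*t)/2 - 2*t*exp(2*t)]
  [0, exp(2*t), t*exp(2*t)]
  [0, 0, exp(2*t)]

Strategy: write M = P · J · P⁻¹ where J is a Jordan canonical form, so e^{tM} = P · e^{tJ} · P⁻¹, and e^{tJ} can be computed block-by-block.

M has Jordan form
J =
  [2, 1, 0]
  [0, 2, 1]
  [0, 0, 2]
(up to reordering of blocks).

Per-block formulas:
  For a 3×3 Jordan block J_3(2): exp(t · J_3(2)) = e^(2t)·(I + t·N + (t^2/2)·N^2), where N is the 3×3 nilpotent shift.

After assembling e^{tJ} and conjugating by P, we get:

e^{tM} =
  [exp(2*t), t*exp(2*t), t^2*exp(2*t)/2 - 2*t*exp(2*t)]
  [0, exp(2*t), t*exp(2*t)]
  [0, 0, exp(2*t)]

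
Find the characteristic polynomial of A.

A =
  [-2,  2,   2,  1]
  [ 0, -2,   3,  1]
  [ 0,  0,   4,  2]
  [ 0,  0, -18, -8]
x^4 + 8*x^3 + 24*x^2 + 32*x + 16

Expanding det(x·I − A) (e.g. by cofactor expansion or by noting that A is similar to its Jordan form J, which has the same characteristic polynomial as A) gives
  χ_A(x) = x^4 + 8*x^3 + 24*x^2 + 32*x + 16
which factors as (x + 2)^4. The eigenvalues (with algebraic multiplicities) are λ = -2 with multiplicity 4.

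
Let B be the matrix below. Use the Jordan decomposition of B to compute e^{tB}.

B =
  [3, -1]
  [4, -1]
e^{tB} =
  [2*t*exp(t) + exp(t), -t*exp(t)]
  [4*t*exp(t), -2*t*exp(t) + exp(t)]

Strategy: write B = P · J · P⁻¹ where J is a Jordan canonical form, so e^{tB} = P · e^{tJ} · P⁻¹, and e^{tJ} can be computed block-by-block.

B has Jordan form
J =
  [1, 1]
  [0, 1]
(up to reordering of blocks).

Per-block formulas:
  For a 2×2 Jordan block J_2(1): exp(t · J_2(1)) = e^(1t)·(I + t·N), where N is the 2×2 nilpotent shift.

After assembling e^{tJ} and conjugating by P, we get:

e^{tB} =
  [2*t*exp(t) + exp(t), -t*exp(t)]
  [4*t*exp(t), -2*t*exp(t) + exp(t)]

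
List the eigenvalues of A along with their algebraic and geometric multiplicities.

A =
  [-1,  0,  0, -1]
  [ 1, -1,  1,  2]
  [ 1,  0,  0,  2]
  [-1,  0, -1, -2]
λ = -1: alg = 4, geom = 2

Step 1 — factor the characteristic polynomial to read off the algebraic multiplicities:
  χ_A(x) = (x + 1)^4

Step 2 — compute geometric multiplicities via the rank-nullity identity g(λ) = n − rank(A − λI):
  rank(A − (-1)·I) = 2, so dim ker(A − (-1)·I) = n − 2 = 2

Summary:
  λ = -1: algebraic multiplicity = 4, geometric multiplicity = 2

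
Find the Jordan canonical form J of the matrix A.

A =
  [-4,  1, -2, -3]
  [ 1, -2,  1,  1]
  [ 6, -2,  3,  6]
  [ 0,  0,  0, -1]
J_3(-1) ⊕ J_1(-1)

The characteristic polynomial is
  det(x·I − A) = x^4 + 4*x^3 + 6*x^2 + 4*x + 1 = (x + 1)^4

Eigenvalues and multiplicities (the geometric multiplicity of λ is n − rank(A − λI), which equals the number of Jordan blocks for λ):
  λ = -1: algebraic multiplicity = 4, geometric multiplicity = 2

Determining the block sizes for each eigenvalue:
  λ = -1: with am = 4 and gm = 2, the partition is not yet determined (e.g. several partitions of 4 into 2 parts exist). Let N = A − (-1)·I. Computing rank(N^1) = 2, rank(N^2) = 1, rank(N^3) = 0; the number of blocks of size ≥ j is rank(N^{j−1}) − rank(N^j), giving [2, 1, 1]. So we have 1 block(s) of size 3, 1 block(s) of size 1 → block sizes [3, 1]

Assembling the blocks gives a Jordan form
J =
  [-1,  1,  0,  0]
  [ 0, -1,  1,  0]
  [ 0,  0, -1,  0]
  [ 0,  0,  0, -1]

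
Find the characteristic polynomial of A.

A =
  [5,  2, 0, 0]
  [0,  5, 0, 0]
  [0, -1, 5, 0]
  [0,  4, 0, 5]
x^4 - 20*x^3 + 150*x^2 - 500*x + 625

Expanding det(x·I − A) (e.g. by cofactor expansion or by noting that A is similar to its Jordan form J, which has the same characteristic polynomial as A) gives
  χ_A(x) = x^4 - 20*x^3 + 150*x^2 - 500*x + 625
which factors as (x - 5)^4. The eigenvalues (with algebraic multiplicities) are λ = 5 with multiplicity 4.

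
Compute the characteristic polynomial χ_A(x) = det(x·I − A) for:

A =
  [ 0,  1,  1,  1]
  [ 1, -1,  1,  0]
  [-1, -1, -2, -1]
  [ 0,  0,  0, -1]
x^4 + 4*x^3 + 6*x^2 + 4*x + 1

Expanding det(x·I − A) (e.g. by cofactor expansion or by noting that A is similar to its Jordan form J, which has the same characteristic polynomial as A) gives
  χ_A(x) = x^4 + 4*x^3 + 6*x^2 + 4*x + 1
which factors as (x + 1)^4. The eigenvalues (with algebraic multiplicities) are λ = -1 with multiplicity 4.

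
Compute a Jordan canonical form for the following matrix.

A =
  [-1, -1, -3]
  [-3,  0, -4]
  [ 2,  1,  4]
J_3(1)

The characteristic polynomial is
  det(x·I − A) = x^3 - 3*x^2 + 3*x - 1 = (x - 1)^3

Eigenvalues and multiplicities (the geometric multiplicity of λ is n − rank(A − λI), which equals the number of Jordan blocks for λ):
  λ = 1: algebraic multiplicity = 3, geometric multiplicity = 1

Determining the block sizes for each eigenvalue:
  λ = 1: one block (gm = 1), so the single block has size am = 3 → block sizes [3]

Assembling the blocks gives a Jordan form
J =
  [1, 1, 0]
  [0, 1, 1]
  [0, 0, 1]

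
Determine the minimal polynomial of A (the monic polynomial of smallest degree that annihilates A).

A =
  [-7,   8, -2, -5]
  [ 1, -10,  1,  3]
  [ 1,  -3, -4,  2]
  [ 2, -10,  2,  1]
x^2 + 10*x + 25

The characteristic polynomial is χ_A(x) = (x + 5)^4, so the eigenvalues are known. The minimal polynomial is
  m_A(x) = Π_λ (x − λ)^{k_λ}
where k_λ is the size of the *largest* Jordan block for λ (equivalently, the smallest k with (A − λI)^k v = 0 for every generalised eigenvector v of λ).

  λ = -5: largest Jordan block has size 2, contributing (x + 5)^2

So m_A(x) = (x + 5)^2 = x^2 + 10*x + 25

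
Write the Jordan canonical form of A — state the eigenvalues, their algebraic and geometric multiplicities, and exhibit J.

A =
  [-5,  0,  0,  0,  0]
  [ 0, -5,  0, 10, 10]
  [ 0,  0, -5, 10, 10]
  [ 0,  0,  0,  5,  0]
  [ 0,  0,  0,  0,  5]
J_1(-5) ⊕ J_1(-5) ⊕ J_1(-5) ⊕ J_1(5) ⊕ J_1(5)

The characteristic polynomial is
  det(x·I − A) = x^5 + 5*x^4 - 50*x^3 - 250*x^2 + 625*x + 3125 = (x - 5)^2*(x + 5)^3

Eigenvalues and multiplicities (the geometric multiplicity of λ is n − rank(A − λI), which equals the number of Jordan blocks for λ):
  λ = -5: algebraic multiplicity = 3, geometric multiplicity = 3
  λ = 5: algebraic multiplicity = 2, geometric multiplicity = 2

Determining the block sizes for each eigenvalue:
  λ = -5: gm = am = 3, so every block has size 1 → block sizes [1, 1, 1]
  λ = 5: gm = am = 2, so every block has size 1 → block sizes [1, 1]

Assembling the blocks gives a Jordan form
J =
  [-5,  0,  0, 0, 0]
  [ 0, -5,  0, 0, 0]
  [ 0,  0, -5, 0, 0]
  [ 0,  0,  0, 5, 0]
  [ 0,  0,  0, 0, 5]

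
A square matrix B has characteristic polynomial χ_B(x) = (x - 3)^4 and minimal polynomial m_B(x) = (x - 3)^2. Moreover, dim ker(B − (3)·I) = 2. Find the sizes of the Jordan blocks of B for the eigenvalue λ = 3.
Block sizes for λ = 3: [2, 2]

Step 1 — from the characteristic polynomial, algebraic multiplicity of λ = 3 is 4. From dim ker(B − (3)·I) = 2, there are exactly 2 Jordan blocks for λ = 3.
Step 2 — from the minimal polynomial, the factor (x − 3)^2 tells us the largest block for λ = 3 has size 2.
Step 3 — with total size 4, 2 blocks, and largest block 2, the block sizes (in nonincreasing order) are [2, 2].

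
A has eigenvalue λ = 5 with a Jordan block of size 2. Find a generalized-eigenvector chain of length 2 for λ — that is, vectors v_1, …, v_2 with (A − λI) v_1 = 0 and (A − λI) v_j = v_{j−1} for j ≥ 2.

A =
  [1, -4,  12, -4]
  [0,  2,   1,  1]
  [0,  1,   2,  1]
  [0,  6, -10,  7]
A Jordan chain for λ = 5 of length 2:
v_1 = (0, -2, -2, -4)ᵀ
v_2 = (2, 1, 1, 0)ᵀ

Let N = A − (5)·I. We want v_2 with N^2 v_2 = 0 but N^1 v_2 ≠ 0; then v_{j-1} := N · v_j for j = 2, …, 2.

Pick v_2 = (2, 1, 1, 0)ᵀ.
Then v_1 = N · v_2 = (0, -2, -2, -4)ᵀ.

Sanity check: (A − (5)·I) v_1 = (0, 0, 0, 0)ᵀ = 0. ✓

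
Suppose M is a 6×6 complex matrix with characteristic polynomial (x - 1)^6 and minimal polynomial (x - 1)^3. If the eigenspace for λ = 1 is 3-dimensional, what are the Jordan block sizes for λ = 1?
Block sizes for λ = 1: [3, 2, 1]

Step 1 — from the characteristic polynomial, algebraic multiplicity of λ = 1 is 6. From dim ker(M − (1)·I) = 3, there are exactly 3 Jordan blocks for λ = 1.
Step 2 — from the minimal polynomial, the factor (x − 1)^3 tells us the largest block for λ = 1 has size 3.
Step 3 — with total size 6, 3 blocks, and largest block 3, the block sizes (in nonincreasing order) are [3, 2, 1].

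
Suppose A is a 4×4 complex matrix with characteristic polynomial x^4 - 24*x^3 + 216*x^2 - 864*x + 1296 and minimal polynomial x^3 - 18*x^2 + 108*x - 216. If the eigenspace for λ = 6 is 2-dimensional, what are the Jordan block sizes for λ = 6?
Block sizes for λ = 6: [3, 1]

Step 1 — from the characteristic polynomial, algebraic multiplicity of λ = 6 is 4. From dim ker(A − (6)·I) = 2, there are exactly 2 Jordan blocks for λ = 6.
Step 2 — from the minimal polynomial, the factor (x − 6)^3 tells us the largest block for λ = 6 has size 3.
Step 3 — with total size 4, 2 blocks, and largest block 3, the block sizes (in nonincreasing order) are [3, 1].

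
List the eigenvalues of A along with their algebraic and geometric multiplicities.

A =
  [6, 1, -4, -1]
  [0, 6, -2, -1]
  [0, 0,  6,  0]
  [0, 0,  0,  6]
λ = 6: alg = 4, geom = 2

Step 1 — factor the characteristic polynomial to read off the algebraic multiplicities:
  χ_A(x) = (x - 6)^4

Step 2 — compute geometric multiplicities via the rank-nullity identity g(λ) = n − rank(A − λI):
  rank(A − (6)·I) = 2, so dim ker(A − (6)·I) = n − 2 = 2

Summary:
  λ = 6: algebraic multiplicity = 4, geometric multiplicity = 2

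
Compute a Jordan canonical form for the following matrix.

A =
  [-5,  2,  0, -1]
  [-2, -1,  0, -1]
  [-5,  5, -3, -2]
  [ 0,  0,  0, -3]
J_2(-3) ⊕ J_2(-3)

The characteristic polynomial is
  det(x·I − A) = x^4 + 12*x^3 + 54*x^2 + 108*x + 81 = (x + 3)^4

Eigenvalues and multiplicities (the geometric multiplicity of λ is n − rank(A − λI), which equals the number of Jordan blocks for λ):
  λ = -3: algebraic multiplicity = 4, geometric multiplicity = 2

Determining the block sizes for each eigenvalue:
  λ = -3: with am = 4 and gm = 2, the partition is not yet determined (e.g. several partitions of 4 into 2 parts exist). Let N = A − (-3)·I. Computing rank(N^1) = 2, rank(N^2) = 0; the number of blocks of size ≥ j is rank(N^{j−1}) − rank(N^j), giving [2, 2]. So we have 2 block(s) of size 2 → block sizes [2, 2]

Assembling the blocks gives a Jordan form
J =
  [-3,  1,  0,  0]
  [ 0, -3,  0,  0]
  [ 0,  0, -3,  1]
  [ 0,  0,  0, -3]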